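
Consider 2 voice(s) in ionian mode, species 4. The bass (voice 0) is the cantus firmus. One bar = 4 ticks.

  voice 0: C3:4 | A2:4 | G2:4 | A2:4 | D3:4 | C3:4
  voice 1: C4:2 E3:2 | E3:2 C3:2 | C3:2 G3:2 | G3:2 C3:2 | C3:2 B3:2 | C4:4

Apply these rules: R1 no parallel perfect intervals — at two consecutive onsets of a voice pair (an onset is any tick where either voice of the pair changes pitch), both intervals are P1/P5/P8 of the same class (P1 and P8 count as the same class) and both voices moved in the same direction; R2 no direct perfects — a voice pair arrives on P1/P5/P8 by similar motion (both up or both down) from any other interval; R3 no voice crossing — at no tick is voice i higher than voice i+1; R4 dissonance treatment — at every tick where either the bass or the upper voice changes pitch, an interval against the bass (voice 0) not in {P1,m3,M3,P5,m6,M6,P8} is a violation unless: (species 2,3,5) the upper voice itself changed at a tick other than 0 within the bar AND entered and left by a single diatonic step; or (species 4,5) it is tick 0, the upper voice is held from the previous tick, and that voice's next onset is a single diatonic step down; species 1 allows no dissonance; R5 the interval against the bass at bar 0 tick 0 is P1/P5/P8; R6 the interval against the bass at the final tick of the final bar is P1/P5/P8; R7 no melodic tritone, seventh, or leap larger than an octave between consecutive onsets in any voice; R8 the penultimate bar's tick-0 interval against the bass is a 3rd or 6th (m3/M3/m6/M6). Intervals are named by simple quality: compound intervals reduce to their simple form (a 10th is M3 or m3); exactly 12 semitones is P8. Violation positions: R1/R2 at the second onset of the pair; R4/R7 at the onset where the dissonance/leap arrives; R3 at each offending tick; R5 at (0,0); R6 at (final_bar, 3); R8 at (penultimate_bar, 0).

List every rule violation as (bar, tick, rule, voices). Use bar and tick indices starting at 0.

bar 0: v0=C3 v1=C4 downbeat P8
bar 1: v0=A2 v1=E3 downbeat P5
bar 2: v0=G2 v1=C3 downbeat P4
bar 3: v0=A2 v1=G3 downbeat m7
bar 4: v0=D3 v1=C3 downbeat M2
bar 5: v0=C3 v1=C4 downbeat P8
  -> R4 @ bar 2 tick 0 v(0, 1): G2/C3 P4 untreated
  -> R4 @ bar 3 tick 0 v(0, 1): A2/G3 m7 untreated
  -> R3 @ bar 4 tick 0 v(0, 1): D3 above C3
  -> R4 @ bar 4 tick 0 v(0, 1): D3/C3 M2 untreated
  -> R8 @ bar 4 tick 0 v(0, 1): penult M2 not 3rd/6th
  -> R3 @ bar 4 tick 1 v(0, 1): D3 above C3
  -> R7 @ bar 4 tick 2 v(1,): C3->B3 leap 11st

(2, 0, R4, (0, 1))
(3, 0, R4, (0, 1))
(4, 0, R3, (0, 1))
(4, 0, R4, (0, 1))
(4, 0, R8, (0, 1))
(4, 1, R3, (0, 1))
(4, 2, R7, (1,))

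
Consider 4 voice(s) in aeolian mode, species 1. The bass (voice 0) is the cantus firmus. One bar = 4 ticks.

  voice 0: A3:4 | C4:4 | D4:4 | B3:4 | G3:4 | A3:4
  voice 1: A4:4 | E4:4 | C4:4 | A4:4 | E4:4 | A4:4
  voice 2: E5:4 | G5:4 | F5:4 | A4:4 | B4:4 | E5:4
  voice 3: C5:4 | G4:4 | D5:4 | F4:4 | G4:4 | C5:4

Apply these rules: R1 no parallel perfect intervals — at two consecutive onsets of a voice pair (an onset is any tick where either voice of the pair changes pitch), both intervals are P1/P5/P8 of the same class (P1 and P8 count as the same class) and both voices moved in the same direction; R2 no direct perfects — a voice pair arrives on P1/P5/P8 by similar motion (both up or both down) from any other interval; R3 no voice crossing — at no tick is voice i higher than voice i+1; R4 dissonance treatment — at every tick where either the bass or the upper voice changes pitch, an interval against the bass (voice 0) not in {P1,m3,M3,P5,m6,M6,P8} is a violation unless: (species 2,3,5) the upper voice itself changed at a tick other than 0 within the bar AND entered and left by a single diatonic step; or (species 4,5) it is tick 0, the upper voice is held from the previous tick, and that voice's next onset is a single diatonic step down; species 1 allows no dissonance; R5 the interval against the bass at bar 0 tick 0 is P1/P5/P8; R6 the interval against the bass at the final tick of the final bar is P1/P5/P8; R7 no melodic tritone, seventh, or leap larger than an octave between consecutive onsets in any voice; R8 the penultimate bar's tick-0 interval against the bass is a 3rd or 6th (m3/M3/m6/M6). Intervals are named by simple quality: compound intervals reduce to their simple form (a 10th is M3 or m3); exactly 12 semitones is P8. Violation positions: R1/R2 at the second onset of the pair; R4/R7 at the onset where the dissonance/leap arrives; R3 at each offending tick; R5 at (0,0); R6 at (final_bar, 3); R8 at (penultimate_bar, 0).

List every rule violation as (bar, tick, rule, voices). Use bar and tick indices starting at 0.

(0, 0, R3, (2, 3))
(0, 0, R5, (0, 3))
(0, 1, R3, (2, 3))
(0, 2, R3, (2, 3))
(0, 3, R3, (2, 3))
(1, 0, R1, (0, 2))
(1, 0, R3, (2, 3))
(1, 1, R3, (2, 3))
(1, 2, R3, (2, 3))
(1, 3, R3, (2, 3))
(2, 0, R2, (0, 3))
(2, 0, R3, (0, 1))
(2, 0, R3, (2, 3))
(2, 0, R4, (0, 1))
(2, 1, R3, (0, 1))
(2, 1, R3, (2, 3))
(2, 2, R3, (0, 1))
(2, 2, R3, (2, 3))
(2, 3, R3, (0, 1))
(2, 3, R3, (2, 3))
(3, 0, R3, (2, 3))
(3, 0, R4, (0, 1))
(3, 0, R4, (0, 2))
(3, 0, R4, (0, 3))
(3, 1, R3, (2, 3))
(3, 2, R3, (2, 3))
(3, 3, R3, (2, 3))
(4, 0, R3, (2, 3))
(4, 0, R8, (0, 3))
(4, 1, R3, (2, 3))
(4, 2, R3, (2, 3))
(4, 3, R3, (2, 3))
(5, 0, R1, (1, 2))
(5, 0, R2, (0, 1))
(5, 0, R2, (0, 2))
(5, 0, R3, (2, 3))
(5, 1, R3, (2, 3))
(5, 2, R3, (2, 3))
(5, 3, R3, (2, 3))
(5, 3, R6, (0, 3))

bar 0: v0=A3 v1=A4 v2=E5 v3=C5 downbeat m3
bar 1: v0=C4 v1=E4 v2=G5 v3=G4 downbeat P5
bar 2: v0=D4 v1=C4 v2=F5 v3=D5 downbeat P8
bar 3: v0=B3 v1=A4 v2=A4 v3=F4 downbeat TT
bar 4: v0=G3 v1=E4 v2=B4 v3=G4 downbeat P8
bar 5: v0=A3 v1=A4 v2=E5 v3=C5 downbeat m3
  -> R3 @ bar 0 tick 0 v(2, 3): E5 above C5
  -> R5 @ bar 0 tick 0 v(0, 3): opens on m3
  -> R3 @ bar 0 tick 1 v(2, 3): E5 above C5
  -> R3 @ bar 0 tick 2 v(2, 3): E5 above C5
  -> R3 @ bar 0 tick 3 v(2, 3): E5 above C5
  -> R1 @ bar 1 tick 0 v(0, 2): A3/E5 P5 -> C4/G5 P5 similar
  -> R3 @ bar 1 tick 0 v(2, 3): G5 above G4
  -> R3 @ bar 1 tick 1 v(2, 3): G5 above G4
  -> R3 @ bar 1 tick 2 v(2, 3): G5 above G4
  -> R3 @ bar 1 tick 3 v(2, 3): G5 above G4
  -> R2 @ bar 2 tick 0 v(0, 3): C4/G4 P5 -> D4/D5 P8 similar
  -> R3 @ bar 2 tick 0 v(0, 1): D4 above C4
  -> R3 @ bar 2 tick 0 v(2, 3): F5 above D5
  -> R4 @ bar 2 tick 0 v(0, 1): D4/C4 M2 untreated
  -> R3 @ bar 2 tick 1 v(0, 1): D4 above C4
  -> R3 @ bar 2 tick 1 v(2, 3): F5 above D5
  -> R3 @ bar 2 tick 2 v(0, 1): D4 above C4
  -> R3 @ bar 2 tick 2 v(2, 3): F5 above D5
  -> R3 @ bar 2 tick 3 v(0, 1): D4 above C4
  -> R3 @ bar 2 tick 3 v(2, 3): F5 above D5
  -> R3 @ bar 3 tick 0 v(2, 3): A4 above F4
  -> R4 @ bar 3 tick 0 v(0, 1): B3/A4 m7 untreated
  -> R4 @ bar 3 tick 0 v(0, 2): B3/A4 m7 untreated
  -> R4 @ bar 3 tick 0 v(0, 3): B3/F4 TT untreated
  -> R3 @ bar 3 tick 1 v(2, 3): A4 above F4
  -> R3 @ bar 3 tick 2 v(2, 3): A4 above F4
  -> R3 @ bar 3 tick 3 v(2, 3): A4 above F4
  -> R3 @ bar 4 tick 0 v(2, 3): B4 above G4
  -> R8 @ bar 4 tick 0 v(0, 3): penult P8 not 3rd/6th
  -> R3 @ bar 4 tick 1 v(2, 3): B4 above G4
  -> R3 @ bar 4 tick 2 v(2, 3): B4 above G4
  -> R3 @ bar 4 tick 3 v(2, 3): B4 above G4
  -> R1 @ bar 5 tick 0 v(1, 2): E4/B4 P5 -> A4/E5 P5 similar
  -> R2 @ bar 5 tick 0 v(0, 1): G3/E4 M6 -> A3/A4 P8 similar
  -> R2 @ bar 5 tick 0 v(0, 2): G3/B4 M3 -> A3/E5 P5 similar
  -> R3 @ bar 5 tick 0 v(2, 3): E5 above C5
  -> R3 @ bar 5 tick 1 v(2, 3): E5 above C5
  -> R3 @ bar 5 tick 2 v(2, 3): E5 above C5
  -> R3 @ bar 5 tick 3 v(2, 3): E5 above C5
  -> R6 @ bar 5 tick 3 v(0, 3): closes on m3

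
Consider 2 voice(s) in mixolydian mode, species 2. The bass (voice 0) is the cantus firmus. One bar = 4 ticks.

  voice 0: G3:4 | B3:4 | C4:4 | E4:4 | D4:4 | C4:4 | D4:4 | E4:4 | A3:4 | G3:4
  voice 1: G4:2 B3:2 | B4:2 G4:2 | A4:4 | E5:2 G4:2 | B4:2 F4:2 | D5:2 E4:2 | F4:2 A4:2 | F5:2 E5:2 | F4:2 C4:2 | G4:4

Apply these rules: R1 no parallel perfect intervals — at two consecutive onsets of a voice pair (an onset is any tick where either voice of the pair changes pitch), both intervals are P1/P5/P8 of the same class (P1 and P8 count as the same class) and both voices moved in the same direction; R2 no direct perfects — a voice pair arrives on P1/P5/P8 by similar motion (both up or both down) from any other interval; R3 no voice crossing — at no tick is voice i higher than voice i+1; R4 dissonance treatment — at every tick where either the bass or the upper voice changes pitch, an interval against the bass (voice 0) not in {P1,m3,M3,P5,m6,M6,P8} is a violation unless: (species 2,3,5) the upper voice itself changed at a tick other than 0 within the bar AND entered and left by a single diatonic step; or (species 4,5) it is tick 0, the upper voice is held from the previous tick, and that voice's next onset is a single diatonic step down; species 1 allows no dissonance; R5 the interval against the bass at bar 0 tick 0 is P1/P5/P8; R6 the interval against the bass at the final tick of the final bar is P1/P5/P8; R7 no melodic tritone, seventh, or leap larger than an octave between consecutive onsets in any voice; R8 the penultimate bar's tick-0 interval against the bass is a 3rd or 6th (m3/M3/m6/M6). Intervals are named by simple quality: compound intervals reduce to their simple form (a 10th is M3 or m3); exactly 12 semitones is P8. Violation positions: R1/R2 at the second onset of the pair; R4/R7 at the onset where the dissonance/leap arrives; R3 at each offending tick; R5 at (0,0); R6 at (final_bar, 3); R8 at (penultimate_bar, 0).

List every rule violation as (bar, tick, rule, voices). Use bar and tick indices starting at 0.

bar 0: v0=G3 v1=G4 downbeat P8
bar 1: v0=B3 v1=B4 downbeat P8
bar 2: v0=C4 v1=A4 downbeat M6
bar 3: v0=E4 v1=E5 downbeat P8
bar 4: v0=D4 v1=B4 downbeat M6
bar 5: v0=C4 v1=D5 downbeat M2
bar 6: v0=D4 v1=F4 downbeat m3
bar 7: v0=E4 v1=F5 downbeat m2
bar 8: v0=A3 v1=F4 downbeat m6
bar 9: v0=G3 v1=G4 downbeat P8
  -> R2 @ bar 1 tick 0 v(0, 1): G3/B3 M3 -> B3/B4 P8 similar
  -> R2 @ bar 3 tick 0 v(0, 1): C4/A4 M6 -> E4/E5 P8 similar
  -> R7 @ bar 4 tick 2 v(1,): B4->F4 leap 6st
  -> R4 @ bar 5 tick 0 v(0, 1): C4/D5 M2 untreated
  -> R7 @ bar 5 tick 2 v(1,): D5->E4 leap 10st
  -> R4 @ bar 7 tick 0 v(0, 1): E4/F5 m2 untreated
  -> R7 @ bar 8 tick 0 v(1,): E5->F4 leap 11st

(1, 0, R2, (0, 1))
(3, 0, R2, (0, 1))
(4, 2, R7, (1,))
(5, 0, R4, (0, 1))
(5, 2, R7, (1,))
(7, 0, R4, (0, 1))
(8, 0, R7, (1,))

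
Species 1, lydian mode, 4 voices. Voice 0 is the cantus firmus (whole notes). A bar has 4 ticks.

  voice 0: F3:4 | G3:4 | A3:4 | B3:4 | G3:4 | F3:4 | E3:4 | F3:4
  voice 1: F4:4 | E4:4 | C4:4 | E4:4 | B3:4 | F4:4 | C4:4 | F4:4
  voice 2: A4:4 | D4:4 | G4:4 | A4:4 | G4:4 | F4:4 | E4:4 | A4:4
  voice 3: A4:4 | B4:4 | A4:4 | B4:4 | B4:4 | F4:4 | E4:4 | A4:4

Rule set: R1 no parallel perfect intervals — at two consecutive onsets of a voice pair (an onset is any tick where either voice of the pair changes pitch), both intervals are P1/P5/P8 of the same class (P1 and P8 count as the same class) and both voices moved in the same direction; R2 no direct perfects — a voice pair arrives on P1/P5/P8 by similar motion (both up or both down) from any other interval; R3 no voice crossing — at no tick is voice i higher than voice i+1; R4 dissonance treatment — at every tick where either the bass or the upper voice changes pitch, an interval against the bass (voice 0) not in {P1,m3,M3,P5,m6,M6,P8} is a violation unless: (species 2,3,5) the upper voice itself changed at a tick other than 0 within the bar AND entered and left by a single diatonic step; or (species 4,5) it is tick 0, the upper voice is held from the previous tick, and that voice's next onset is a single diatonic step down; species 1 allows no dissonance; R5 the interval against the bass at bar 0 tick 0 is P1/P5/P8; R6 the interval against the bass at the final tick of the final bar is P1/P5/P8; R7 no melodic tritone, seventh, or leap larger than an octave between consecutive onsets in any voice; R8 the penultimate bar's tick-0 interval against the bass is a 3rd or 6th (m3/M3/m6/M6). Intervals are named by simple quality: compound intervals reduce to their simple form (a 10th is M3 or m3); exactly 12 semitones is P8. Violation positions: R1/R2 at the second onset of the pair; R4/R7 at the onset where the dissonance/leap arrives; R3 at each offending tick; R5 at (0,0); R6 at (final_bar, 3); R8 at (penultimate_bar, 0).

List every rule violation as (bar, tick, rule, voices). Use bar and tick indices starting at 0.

(0, 0, R5, (0, 2))
(0, 0, R5, (0, 3))
(1, 0, R3, (1, 2))
(1, 1, R3, (1, 2))
(1, 2, R3, (1, 2))
(1, 3, R3, (1, 2))
(2, 0, R4, (0, 2))
(3, 0, R1, (0, 3))
(3, 0, R2, (1, 3))
(3, 0, R4, (0, 1))
(3, 0, R4, (0, 2))
(4, 0, R2, (0, 2))
(5, 0, R1, (0, 2))
(5, 0, R2, (0, 3))
(5, 0, R2, (2, 3))
(5, 0, R7, (1,))
(5, 0, R7, (3,))
(6, 0, R1, (0, 2))
(6, 0, R1, (0, 3))
(6, 0, R1, (2, 3))
(6, 0, R8, (0, 2))
(6, 0, R8, (0, 3))
(7, 0, R1, (2, 3))
(7, 0, R2, (0, 1))
(7, 3, R6, (0, 2))
(7, 3, R6, (0, 3))

bar 0: v0=F3 v1=F4 v2=A4 v3=A4 downbeat M3
bar 1: v0=G3 v1=E4 v2=D4 v3=B4 downbeat M3
bar 2: v0=A3 v1=C4 v2=G4 v3=A4 downbeat P8
bar 3: v0=B3 v1=E4 v2=A4 v3=B4 downbeat P8
bar 4: v0=G3 v1=B3 v2=G4 v3=B4 downbeat M3
bar 5: v0=F3 v1=F4 v2=F4 v3=F4 downbeat P8
bar 6: v0=E3 v1=C4 v2=E4 v3=E4 downbeat P8
bar 7: v0=F3 v1=F4 v2=A4 v3=A4 downbeat M3
  -> R5 @ bar 0 tick 0 v(0, 2): opens on M3
  -> R5 @ bar 0 tick 0 v(0, 3): opens on M3
  -> R3 @ bar 1 tick 0 v(1, 2): E4 above D4
  -> R3 @ bar 1 tick 1 v(1, 2): E4 above D4
  -> R3 @ bar 1 tick 2 v(1, 2): E4 above D4
  -> R3 @ bar 1 tick 3 v(1, 2): E4 above D4
  -> R4 @ bar 2 tick 0 v(0, 2): A3/G4 m7 untreated
  -> R1 @ bar 3 tick 0 v(0, 3): A3/A4 P8 -> B3/B4 P8 similar
  -> R2 @ bar 3 tick 0 v(1, 3): C4/A4 M6 -> E4/B4 P5 similar
  -> R4 @ bar 3 tick 0 v(0, 1): B3/E4 P4 untreated
  -> R4 @ bar 3 tick 0 v(0, 2): B3/A4 m7 untreated
  -> R2 @ bar 4 tick 0 v(0, 2): B3/A4 m7 -> G3/G4 P8 similar
  -> R1 @ bar 5 tick 0 v(0, 2): G3/G4 P8 -> F3/F4 P8 similar
  -> R2 @ bar 5 tick 0 v(0, 3): G3/B4 M3 -> F3/F4 P8 similar
  -> R2 @ bar 5 tick 0 v(2, 3): G4/B4 M3 -> F4/F4 P1 similar
  -> R7 @ bar 5 tick 0 v(1,): B3->F4 leap 6st
  -> R7 @ bar 5 tick 0 v(3,): B4->F4 leap 6st
  -> R1 @ bar 6 tick 0 v(0, 2): F3/F4 P8 -> E3/E4 P8 similar
  -> R1 @ bar 6 tick 0 v(0, 3): F3/F4 P8 -> E3/E4 P8 similar
  -> R1 @ bar 6 tick 0 v(2, 3): F4/F4 P1 -> E4/E4 P1 similar
  -> R8 @ bar 6 tick 0 v(0, 2): penult P8 not 3rd/6th
  -> R8 @ bar 6 tick 0 v(0, 3): penult P8 not 3rd/6th
  -> R1 @ bar 7 tick 0 v(2, 3): E4/E4 P1 -> A4/A4 P1 similar
  -> R2 @ bar 7 tick 0 v(0, 1): E3/C4 m6 -> F3/F4 P8 similar
  -> R6 @ bar 7 tick 3 v(0, 2): closes on M3
  -> R6 @ bar 7 tick 3 v(0, 3): closes on M3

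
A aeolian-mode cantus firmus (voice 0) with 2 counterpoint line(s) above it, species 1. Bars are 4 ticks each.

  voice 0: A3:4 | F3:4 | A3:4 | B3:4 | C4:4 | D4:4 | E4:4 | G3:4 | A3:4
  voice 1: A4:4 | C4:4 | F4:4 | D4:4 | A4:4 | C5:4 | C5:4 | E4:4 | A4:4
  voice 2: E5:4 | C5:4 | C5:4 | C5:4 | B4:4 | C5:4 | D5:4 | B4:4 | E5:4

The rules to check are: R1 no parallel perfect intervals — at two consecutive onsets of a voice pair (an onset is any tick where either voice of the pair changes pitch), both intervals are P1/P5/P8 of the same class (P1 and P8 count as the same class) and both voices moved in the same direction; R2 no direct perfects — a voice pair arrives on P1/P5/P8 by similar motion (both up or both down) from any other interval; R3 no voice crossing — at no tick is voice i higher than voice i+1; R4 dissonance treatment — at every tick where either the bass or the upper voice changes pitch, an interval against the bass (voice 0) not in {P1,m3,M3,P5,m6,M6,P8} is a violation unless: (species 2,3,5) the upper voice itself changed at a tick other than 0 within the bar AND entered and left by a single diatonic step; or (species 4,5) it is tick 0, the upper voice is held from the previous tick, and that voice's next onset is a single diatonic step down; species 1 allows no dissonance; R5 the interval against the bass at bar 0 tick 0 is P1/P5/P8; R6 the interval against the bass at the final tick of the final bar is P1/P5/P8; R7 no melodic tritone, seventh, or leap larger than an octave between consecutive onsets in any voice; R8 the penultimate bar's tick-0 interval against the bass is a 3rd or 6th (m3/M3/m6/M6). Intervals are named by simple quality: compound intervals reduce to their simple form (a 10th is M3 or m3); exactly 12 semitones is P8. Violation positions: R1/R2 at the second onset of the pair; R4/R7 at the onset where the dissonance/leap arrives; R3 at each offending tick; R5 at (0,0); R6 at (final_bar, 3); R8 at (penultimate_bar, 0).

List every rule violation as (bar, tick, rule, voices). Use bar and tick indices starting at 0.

(1, 0, R1, (0, 2))
(1, 0, R2, (0, 1))
(1, 0, R2, (1, 2))
(3, 0, R4, (0, 2))
(4, 0, R4, (0, 2))
(5, 0, R2, (1, 2))
(5, 0, R4, (0, 1))
(5, 0, R4, (0, 2))
(6, 0, R4, (0, 2))
(7, 0, R2, (1, 2))
(8, 0, R1, (1, 2))
(8, 0, R2, (0, 1))
(8, 0, R2, (0, 2))

bar 0: v0=A3 v1=A4 v2=E5 downbeat P5
bar 1: v0=F3 v1=C4 v2=C5 downbeat P5
bar 2: v0=A3 v1=F4 v2=C5 downbeat m3
bar 3: v0=B3 v1=D4 v2=C5 downbeat m2
bar 4: v0=C4 v1=A4 v2=B4 downbeat M7
bar 5: v0=D4 v1=C5 v2=C5 downbeat m7
bar 6: v0=E4 v1=C5 v2=D5 downbeat m7
bar 7: v0=G3 v1=E4 v2=B4 downbeat M3
bar 8: v0=A3 v1=A4 v2=E5 downbeat P5
  -> R1 @ bar 1 tick 0 v(0, 2): A3/E5 P5 -> F3/C5 P5 similar
  -> R2 @ bar 1 tick 0 v(0, 1): A3/A4 P8 -> F3/C4 P5 similar
  -> R2 @ bar 1 tick 0 v(1, 2): A4/E5 P5 -> C4/C5 P8 similar
  -> R4 @ bar 3 tick 0 v(0, 2): B3/C5 m2 untreated
  -> R4 @ bar 4 tick 0 v(0, 2): C4/B4 M7 untreated
  -> R2 @ bar 5 tick 0 v(1, 2): A4/B4 M2 -> C5/C5 P1 similar
  -> R4 @ bar 5 tick 0 v(0, 1): D4/C5 m7 untreated
  -> R4 @ bar 5 tick 0 v(0, 2): D4/C5 m7 untreated
  -> R4 @ bar 6 tick 0 v(0, 2): E4/D5 m7 untreated
  -> R2 @ bar 7 tick 0 v(1, 2): C5/D5 M2 -> E4/B4 P5 similar
  -> R1 @ bar 8 tick 0 v(1, 2): E4/B4 P5 -> A4/E5 P5 similar
  -> R2 @ bar 8 tick 0 v(0, 1): G3/E4 M6 -> A3/A4 P8 similar
  -> R2 @ bar 8 tick 0 v(0, 2): G3/B4 M3 -> A3/E5 P5 similar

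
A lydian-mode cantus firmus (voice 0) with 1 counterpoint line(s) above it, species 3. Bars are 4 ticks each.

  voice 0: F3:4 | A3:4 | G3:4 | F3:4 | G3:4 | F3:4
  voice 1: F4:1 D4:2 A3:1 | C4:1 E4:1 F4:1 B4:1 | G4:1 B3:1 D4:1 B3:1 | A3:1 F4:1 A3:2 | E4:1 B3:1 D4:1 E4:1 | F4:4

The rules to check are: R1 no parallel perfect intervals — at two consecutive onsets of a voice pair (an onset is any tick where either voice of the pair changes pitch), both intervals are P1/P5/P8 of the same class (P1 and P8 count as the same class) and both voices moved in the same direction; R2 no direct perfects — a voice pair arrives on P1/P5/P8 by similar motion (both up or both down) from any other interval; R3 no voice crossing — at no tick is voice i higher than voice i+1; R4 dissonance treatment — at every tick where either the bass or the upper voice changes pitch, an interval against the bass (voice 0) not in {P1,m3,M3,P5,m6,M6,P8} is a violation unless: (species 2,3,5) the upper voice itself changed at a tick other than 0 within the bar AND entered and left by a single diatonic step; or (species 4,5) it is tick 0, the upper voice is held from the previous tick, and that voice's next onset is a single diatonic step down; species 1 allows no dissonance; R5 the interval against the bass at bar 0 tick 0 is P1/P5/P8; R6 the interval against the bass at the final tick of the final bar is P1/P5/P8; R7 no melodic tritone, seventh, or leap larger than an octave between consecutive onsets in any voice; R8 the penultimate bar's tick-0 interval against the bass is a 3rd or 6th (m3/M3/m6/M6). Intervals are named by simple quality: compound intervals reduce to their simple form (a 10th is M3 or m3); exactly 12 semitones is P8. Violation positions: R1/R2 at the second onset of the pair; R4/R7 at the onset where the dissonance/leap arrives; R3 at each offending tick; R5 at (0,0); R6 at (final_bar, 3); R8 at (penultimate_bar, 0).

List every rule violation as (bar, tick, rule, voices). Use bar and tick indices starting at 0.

bar 0: v0=F3 v1=F4 downbeat P8
bar 1: v0=A3 v1=C4 downbeat m3
bar 2: v0=G3 v1=G4 downbeat P8
bar 3: v0=F3 v1=A3 downbeat M3
bar 4: v0=G3 v1=E4 downbeat M6
bar 5: v0=F3 v1=F4 downbeat P8
  -> R4 @ bar 1 tick 3 v(0, 1): A3/B4 M2 untreated
  -> R7 @ bar 1 tick 3 v(1,): F4->B4 leap 6st
  -> R2 @ bar 2 tick 0 v(0, 1): A3/B4 M2 -> G3/G4 P8 similar

(1, 3, R4, (0, 1))
(1, 3, R7, (1,))
(2, 0, R2, (0, 1))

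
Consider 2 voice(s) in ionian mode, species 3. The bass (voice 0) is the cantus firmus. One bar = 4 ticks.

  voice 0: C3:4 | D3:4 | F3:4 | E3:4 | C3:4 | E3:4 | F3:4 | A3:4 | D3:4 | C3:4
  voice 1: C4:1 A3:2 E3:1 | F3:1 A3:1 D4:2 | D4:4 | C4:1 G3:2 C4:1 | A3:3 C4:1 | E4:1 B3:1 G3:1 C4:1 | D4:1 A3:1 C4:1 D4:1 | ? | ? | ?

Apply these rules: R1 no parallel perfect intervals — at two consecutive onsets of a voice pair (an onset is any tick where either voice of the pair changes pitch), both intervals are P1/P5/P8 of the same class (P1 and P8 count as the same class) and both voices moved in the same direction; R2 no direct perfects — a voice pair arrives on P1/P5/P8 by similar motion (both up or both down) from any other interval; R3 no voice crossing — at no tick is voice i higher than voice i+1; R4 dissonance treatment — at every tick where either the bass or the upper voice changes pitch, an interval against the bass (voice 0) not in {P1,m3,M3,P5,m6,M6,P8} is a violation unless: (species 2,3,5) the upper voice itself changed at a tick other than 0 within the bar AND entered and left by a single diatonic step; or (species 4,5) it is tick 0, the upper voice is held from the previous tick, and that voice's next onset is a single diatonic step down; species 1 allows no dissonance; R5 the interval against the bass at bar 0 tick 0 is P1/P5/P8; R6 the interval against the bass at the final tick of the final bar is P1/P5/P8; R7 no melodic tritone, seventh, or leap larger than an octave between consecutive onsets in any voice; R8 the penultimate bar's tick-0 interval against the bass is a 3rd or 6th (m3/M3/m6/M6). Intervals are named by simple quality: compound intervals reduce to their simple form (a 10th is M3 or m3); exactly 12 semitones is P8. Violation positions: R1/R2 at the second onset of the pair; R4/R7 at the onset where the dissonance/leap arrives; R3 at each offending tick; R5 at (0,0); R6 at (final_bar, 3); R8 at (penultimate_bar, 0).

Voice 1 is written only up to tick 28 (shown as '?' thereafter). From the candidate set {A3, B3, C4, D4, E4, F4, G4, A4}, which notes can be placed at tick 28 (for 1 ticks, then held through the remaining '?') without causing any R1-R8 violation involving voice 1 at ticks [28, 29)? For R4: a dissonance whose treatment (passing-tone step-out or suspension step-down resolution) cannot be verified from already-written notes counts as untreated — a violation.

{A3, C4, F4}

A3: legal
B3: violates R4
C4: legal
D4: violates R4
E4: violates R2
F4: legal
G4: violates R4
A4: violates R2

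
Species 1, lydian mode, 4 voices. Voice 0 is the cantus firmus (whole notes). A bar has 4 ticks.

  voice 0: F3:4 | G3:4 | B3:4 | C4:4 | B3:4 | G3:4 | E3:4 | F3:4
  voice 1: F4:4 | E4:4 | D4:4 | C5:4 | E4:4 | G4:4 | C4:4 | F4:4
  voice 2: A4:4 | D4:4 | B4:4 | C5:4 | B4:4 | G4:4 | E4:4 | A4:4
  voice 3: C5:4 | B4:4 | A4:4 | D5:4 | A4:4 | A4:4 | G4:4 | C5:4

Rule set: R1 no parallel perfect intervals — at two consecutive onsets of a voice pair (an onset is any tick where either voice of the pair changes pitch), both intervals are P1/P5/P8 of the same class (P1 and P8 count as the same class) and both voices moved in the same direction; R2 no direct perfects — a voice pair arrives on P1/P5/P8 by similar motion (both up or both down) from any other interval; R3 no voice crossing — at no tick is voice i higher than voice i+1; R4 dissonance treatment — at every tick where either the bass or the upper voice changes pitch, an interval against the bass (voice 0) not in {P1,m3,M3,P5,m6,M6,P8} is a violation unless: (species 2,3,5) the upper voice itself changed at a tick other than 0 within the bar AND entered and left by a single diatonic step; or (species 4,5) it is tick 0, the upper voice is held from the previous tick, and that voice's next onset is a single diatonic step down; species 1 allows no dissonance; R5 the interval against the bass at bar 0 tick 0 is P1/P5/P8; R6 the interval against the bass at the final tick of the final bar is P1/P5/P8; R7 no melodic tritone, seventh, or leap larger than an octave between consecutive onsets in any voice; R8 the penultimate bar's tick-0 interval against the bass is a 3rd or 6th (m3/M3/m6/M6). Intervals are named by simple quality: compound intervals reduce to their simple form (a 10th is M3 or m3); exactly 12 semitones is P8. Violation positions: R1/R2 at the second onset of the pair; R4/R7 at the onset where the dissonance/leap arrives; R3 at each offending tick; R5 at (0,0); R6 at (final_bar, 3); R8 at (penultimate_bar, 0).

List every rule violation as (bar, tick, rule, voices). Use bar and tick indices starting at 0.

(0, 0, R5, (0, 2))
(1, 0, R1, (1, 3))
(1, 0, R3, (1, 2))
(1, 1, R3, (1, 2))
(1, 2, R3, (1, 2))
(1, 3, R3, (1, 2))
(2, 0, R1, (1, 3))
(2, 0, R2, (0, 2))
(2, 0, R3, (2, 3))
(2, 0, R4, (0, 3))
(2, 1, R3, (2, 3))
(2, 2, R3, (2, 3))
(2, 3, R3, (2, 3))
(3, 0, R1, (0, 2))
(3, 0, R2, (0, 1))
(3, 0, R2, (1, 2))
(3, 0, R4, (0, 3))
(3, 0, R7, (1,))
(4, 0, R1, (0, 2))
(4, 0, R2, (1, 2))
(4, 0, R3, (2, 3))
(4, 0, R4, (0, 1))
(4, 0, R4, (0, 3))
(4, 1, R3, (2, 3))
(4, 2, R3, (2, 3))
(4, 3, R3, (2, 3))
(5, 0, R1, (0, 2))
(5, 0, R4, (0, 3))
(6, 0, R1, (0, 2))
(6, 0, R2, (1, 3))
(6, 0, R8, (0, 2))
(7, 0, R1, (1, 3))
(7, 0, R2, (0, 1))
(7, 0, R2, (0, 3))
(7, 3, R6, (0, 2))

bar 0: v0=F3 v1=F4 v2=A4 v3=C5 downbeat P5
bar 1: v0=G3 v1=E4 v2=D4 v3=B4 downbeat M3
bar 2: v0=B3 v1=D4 v2=B4 v3=A4 downbeat m7
bar 3: v0=C4 v1=C5 v2=C5 v3=D5 downbeat M2
bar 4: v0=B3 v1=E4 v2=B4 v3=A4 downbeat m7
bar 5: v0=G3 v1=G4 v2=G4 v3=A4 downbeat M2
bar 6: v0=E3 v1=C4 v2=E4 v3=G4 downbeat m3
bar 7: v0=F3 v1=F4 v2=A4 v3=C5 downbeat P5
  -> R5 @ bar 0 tick 0 v(0, 2): opens on M3
  -> R1 @ bar 1 tick 0 v(1, 3): F4/C5 P5 -> E4/B4 P5 similar
  -> R3 @ bar 1 tick 0 v(1, 2): E4 above D4
  -> R3 @ bar 1 tick 1 v(1, 2): E4 above D4
  -> R3 @ bar 1 tick 2 v(1, 2): E4 above D4
  -> R3 @ bar 1 tick 3 v(1, 2): E4 above D4
  -> R1 @ bar 2 tick 0 v(1, 3): E4/B4 P5 -> D4/A4 P5 similar
  -> R2 @ bar 2 tick 0 v(0, 2): G3/D4 P5 -> B3/B4 P8 similar
  -> R3 @ bar 2 tick 0 v(2, 3): B4 above A4
  -> R4 @ bar 2 tick 0 v(0, 3): B3/A4 m7 untreated
  -> R3 @ bar 2 tick 1 v(2, 3): B4 above A4
  -> R3 @ bar 2 tick 2 v(2, 3): B4 above A4
  -> R3 @ bar 2 tick 3 v(2, 3): B4 above A4
  -> R1 @ bar 3 tick 0 v(0, 2): B3/B4 P8 -> C4/C5 P8 similar
  -> R2 @ bar 3 tick 0 v(0, 1): B3/D4 m3 -> C4/C5 P8 similar
  -> R2 @ bar 3 tick 0 v(1, 2): D4/B4 M6 -> C5/C5 P1 similar
  -> R4 @ bar 3 tick 0 v(0, 3): C4/D5 M2 untreated
  -> R7 @ bar 3 tick 0 v(1,): D4->C5 leap 10st
  -> R1 @ bar 4 tick 0 v(0, 2): C4/C5 P8 -> B3/B4 P8 similar
  -> R2 @ bar 4 tick 0 v(1, 2): C5/C5 P1 -> E4/B4 P5 similar
  -> R3 @ bar 4 tick 0 v(2, 3): B4 above A4
  -> R4 @ bar 4 tick 0 v(0, 1): B3/E4 P4 untreated
  -> R4 @ bar 4 tick 0 v(0, 3): B3/A4 m7 untreated
  -> R3 @ bar 4 tick 1 v(2, 3): B4 above A4
  -> R3 @ bar 4 tick 2 v(2, 3): B4 above A4
  -> R3 @ bar 4 tick 3 v(2, 3): B4 above A4
  -> R1 @ bar 5 tick 0 v(0, 2): B3/B4 P8 -> G3/G4 P8 similar
  -> R4 @ bar 5 tick 0 v(0, 3): G3/A4 M2 untreated
  -> R1 @ bar 6 tick 0 v(0, 2): G3/G4 P8 -> E3/E4 P8 similar
  -> R2 @ bar 6 tick 0 v(1, 3): G4/A4 M2 -> C4/G4 P5 similar
  -> R8 @ bar 6 tick 0 v(0, 2): penult P8 not 3rd/6th
  -> R1 @ bar 7 tick 0 v(1, 3): C4/G4 P5 -> F4/C5 P5 similar
  -> R2 @ bar 7 tick 0 v(0, 1): E3/C4 m6 -> F3/F4 P8 similar
  -> R2 @ bar 7 tick 0 v(0, 3): E3/G4 m3 -> F3/C5 P5 similar
  -> R6 @ bar 7 tick 3 v(0, 2): closes on M3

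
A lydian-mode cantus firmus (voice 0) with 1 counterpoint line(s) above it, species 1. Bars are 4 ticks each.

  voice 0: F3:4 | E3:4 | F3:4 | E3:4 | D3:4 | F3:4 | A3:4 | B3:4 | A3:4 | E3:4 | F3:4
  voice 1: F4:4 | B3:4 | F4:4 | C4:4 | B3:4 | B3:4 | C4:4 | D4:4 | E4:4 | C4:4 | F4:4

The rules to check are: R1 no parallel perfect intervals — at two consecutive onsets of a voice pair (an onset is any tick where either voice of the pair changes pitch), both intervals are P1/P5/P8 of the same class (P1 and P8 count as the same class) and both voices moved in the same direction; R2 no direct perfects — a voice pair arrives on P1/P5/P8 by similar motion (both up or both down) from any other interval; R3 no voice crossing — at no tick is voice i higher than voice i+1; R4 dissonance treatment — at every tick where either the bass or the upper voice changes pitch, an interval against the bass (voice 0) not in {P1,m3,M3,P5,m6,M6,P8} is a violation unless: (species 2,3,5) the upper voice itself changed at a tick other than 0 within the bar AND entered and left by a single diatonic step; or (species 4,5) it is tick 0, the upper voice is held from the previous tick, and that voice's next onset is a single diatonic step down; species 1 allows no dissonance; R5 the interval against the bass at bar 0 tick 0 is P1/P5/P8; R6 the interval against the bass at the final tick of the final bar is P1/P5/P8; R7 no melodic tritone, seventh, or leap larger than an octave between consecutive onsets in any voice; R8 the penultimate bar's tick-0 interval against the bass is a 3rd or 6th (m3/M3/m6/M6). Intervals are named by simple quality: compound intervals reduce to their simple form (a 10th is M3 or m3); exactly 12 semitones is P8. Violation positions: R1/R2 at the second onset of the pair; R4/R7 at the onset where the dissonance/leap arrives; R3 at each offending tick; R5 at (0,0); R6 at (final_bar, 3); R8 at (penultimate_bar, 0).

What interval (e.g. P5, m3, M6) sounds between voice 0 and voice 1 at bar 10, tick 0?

P8

voice 0=F3 voice 1=F4 -> P8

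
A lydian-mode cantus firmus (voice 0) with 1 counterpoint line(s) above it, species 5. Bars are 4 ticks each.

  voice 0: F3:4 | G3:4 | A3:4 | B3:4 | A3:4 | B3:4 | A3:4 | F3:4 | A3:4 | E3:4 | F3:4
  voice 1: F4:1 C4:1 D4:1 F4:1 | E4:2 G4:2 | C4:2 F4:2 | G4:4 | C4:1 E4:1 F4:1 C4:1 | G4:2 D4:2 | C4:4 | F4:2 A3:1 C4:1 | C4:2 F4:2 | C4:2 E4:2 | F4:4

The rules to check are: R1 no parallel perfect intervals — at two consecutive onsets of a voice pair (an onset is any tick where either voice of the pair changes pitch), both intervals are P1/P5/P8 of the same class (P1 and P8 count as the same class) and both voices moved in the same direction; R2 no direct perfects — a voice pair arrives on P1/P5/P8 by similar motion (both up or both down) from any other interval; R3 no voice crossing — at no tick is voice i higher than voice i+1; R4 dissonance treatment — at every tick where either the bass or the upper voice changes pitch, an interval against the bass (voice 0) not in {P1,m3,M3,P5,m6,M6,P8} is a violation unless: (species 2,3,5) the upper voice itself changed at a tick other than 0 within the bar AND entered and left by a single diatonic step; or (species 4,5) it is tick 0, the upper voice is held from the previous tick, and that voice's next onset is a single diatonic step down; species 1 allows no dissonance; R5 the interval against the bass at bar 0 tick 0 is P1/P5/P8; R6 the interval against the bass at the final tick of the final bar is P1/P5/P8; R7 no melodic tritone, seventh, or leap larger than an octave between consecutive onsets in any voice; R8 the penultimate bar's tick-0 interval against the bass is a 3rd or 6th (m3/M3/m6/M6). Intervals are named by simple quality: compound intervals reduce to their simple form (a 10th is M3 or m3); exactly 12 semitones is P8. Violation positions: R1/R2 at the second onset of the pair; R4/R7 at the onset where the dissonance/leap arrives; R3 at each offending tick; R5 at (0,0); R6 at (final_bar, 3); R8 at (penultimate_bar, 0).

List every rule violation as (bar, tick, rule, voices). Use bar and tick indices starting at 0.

bar 0: v0=F3 v1=F4 downbeat P8
bar 1: v0=G3 v1=E4 downbeat M6
bar 2: v0=A3 v1=C4 downbeat m3
bar 3: v0=B3 v1=G4 downbeat m6
bar 4: v0=A3 v1=C4 downbeat m3
bar 5: v0=B3 v1=G4 downbeat m6
bar 6: v0=A3 v1=C4 downbeat m3
bar 7: v0=F3 v1=F4 downbeat P8
bar 8: v0=A3 v1=C4 downbeat m3
bar 9: v0=E3 v1=C4 downbeat m6
bar 10: v0=F3 v1=F4 downbeat P8
  -> R1 @ bar 10 tick 0 v(0, 1): E3/E4 P8 -> F3/F4 P8 similar

(10, 0, R1, (0, 1))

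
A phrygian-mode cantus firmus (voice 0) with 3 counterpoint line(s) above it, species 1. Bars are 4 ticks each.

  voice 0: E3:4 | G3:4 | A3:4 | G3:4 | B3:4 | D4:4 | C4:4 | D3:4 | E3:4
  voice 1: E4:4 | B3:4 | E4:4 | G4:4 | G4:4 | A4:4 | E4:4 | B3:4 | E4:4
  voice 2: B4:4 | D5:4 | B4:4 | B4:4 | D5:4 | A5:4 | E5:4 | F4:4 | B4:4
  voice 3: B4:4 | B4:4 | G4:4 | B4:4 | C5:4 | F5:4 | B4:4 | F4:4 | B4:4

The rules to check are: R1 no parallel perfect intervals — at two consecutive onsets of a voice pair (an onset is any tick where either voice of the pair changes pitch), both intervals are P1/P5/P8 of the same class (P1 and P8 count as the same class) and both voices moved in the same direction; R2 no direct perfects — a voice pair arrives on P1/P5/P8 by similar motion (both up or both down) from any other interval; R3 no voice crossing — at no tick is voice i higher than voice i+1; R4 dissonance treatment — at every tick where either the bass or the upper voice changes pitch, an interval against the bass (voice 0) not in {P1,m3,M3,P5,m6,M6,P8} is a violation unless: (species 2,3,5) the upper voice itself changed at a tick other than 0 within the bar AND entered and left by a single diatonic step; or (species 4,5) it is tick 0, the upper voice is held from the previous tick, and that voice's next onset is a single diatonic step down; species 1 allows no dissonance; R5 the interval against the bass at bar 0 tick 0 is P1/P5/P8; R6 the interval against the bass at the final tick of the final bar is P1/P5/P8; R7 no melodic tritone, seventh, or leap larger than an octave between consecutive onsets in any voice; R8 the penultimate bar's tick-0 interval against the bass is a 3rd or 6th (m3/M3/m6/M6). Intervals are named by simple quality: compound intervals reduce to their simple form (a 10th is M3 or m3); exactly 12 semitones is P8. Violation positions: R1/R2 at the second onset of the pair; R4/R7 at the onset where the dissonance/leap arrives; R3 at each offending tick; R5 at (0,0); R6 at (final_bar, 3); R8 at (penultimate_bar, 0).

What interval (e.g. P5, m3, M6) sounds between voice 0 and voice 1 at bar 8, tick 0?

P8

voice 0=E3 voice 1=E4 -> P8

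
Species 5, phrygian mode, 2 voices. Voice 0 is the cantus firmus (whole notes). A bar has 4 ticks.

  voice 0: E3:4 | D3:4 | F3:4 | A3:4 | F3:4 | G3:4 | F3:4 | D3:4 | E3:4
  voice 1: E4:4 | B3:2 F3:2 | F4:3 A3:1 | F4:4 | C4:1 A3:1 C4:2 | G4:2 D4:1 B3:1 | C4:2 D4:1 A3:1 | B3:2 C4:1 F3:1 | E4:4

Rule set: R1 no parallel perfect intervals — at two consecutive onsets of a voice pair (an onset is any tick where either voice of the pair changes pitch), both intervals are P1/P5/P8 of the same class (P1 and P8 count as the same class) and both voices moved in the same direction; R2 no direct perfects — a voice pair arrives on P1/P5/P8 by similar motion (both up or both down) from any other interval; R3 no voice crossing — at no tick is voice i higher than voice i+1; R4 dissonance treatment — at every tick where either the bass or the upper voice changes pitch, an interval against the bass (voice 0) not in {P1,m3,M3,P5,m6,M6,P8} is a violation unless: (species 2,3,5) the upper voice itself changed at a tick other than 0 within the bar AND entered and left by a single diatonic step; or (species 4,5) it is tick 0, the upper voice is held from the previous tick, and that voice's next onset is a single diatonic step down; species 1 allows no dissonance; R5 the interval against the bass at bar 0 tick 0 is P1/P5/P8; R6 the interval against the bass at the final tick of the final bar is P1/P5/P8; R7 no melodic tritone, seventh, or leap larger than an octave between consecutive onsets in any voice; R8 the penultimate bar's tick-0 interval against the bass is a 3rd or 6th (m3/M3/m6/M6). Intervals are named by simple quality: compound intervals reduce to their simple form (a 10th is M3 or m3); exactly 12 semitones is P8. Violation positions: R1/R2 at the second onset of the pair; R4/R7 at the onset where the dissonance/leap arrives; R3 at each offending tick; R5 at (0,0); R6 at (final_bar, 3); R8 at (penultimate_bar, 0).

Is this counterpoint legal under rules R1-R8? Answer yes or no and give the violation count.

bar 0: v0=E3 v1=E4 (P8)
bar 1: v0=D3 v1=B3 (M6)
bar 2: v0=F3 v1=F4 (P8)
bar 3: v0=A3 v1=F4 (m6)
bar 4: v0=F3 v1=C4 (P5)
bar 5: v0=G3 v1=G4 (P8)
bar 6: v0=F3 v1=C4 (P5)
bar 7: v0=D3 v1=B3 (M6)
bar 8: v0=E3 v1=E4 (P8)
  R7 @ bar1.2: B3->F3 leap 6st
  R2 @ bar2.0: D3/F3 m3 -> F3/F4 P8 similar
  R2 @ bar4.0: A3/F4 m6 -> F3/C4 P5 similar
  R2 @ bar5.0: F3/C4 P5 -> G3/G4 P8 similar
  R4 @ bar7.2: D3/C4 m7 untreated
  R2 @ bar8.0: D3/F3 m3 -> E3/E4 P8 similar
  R7 @ bar8.0: F3->E4 leap 11st

No (7 violations)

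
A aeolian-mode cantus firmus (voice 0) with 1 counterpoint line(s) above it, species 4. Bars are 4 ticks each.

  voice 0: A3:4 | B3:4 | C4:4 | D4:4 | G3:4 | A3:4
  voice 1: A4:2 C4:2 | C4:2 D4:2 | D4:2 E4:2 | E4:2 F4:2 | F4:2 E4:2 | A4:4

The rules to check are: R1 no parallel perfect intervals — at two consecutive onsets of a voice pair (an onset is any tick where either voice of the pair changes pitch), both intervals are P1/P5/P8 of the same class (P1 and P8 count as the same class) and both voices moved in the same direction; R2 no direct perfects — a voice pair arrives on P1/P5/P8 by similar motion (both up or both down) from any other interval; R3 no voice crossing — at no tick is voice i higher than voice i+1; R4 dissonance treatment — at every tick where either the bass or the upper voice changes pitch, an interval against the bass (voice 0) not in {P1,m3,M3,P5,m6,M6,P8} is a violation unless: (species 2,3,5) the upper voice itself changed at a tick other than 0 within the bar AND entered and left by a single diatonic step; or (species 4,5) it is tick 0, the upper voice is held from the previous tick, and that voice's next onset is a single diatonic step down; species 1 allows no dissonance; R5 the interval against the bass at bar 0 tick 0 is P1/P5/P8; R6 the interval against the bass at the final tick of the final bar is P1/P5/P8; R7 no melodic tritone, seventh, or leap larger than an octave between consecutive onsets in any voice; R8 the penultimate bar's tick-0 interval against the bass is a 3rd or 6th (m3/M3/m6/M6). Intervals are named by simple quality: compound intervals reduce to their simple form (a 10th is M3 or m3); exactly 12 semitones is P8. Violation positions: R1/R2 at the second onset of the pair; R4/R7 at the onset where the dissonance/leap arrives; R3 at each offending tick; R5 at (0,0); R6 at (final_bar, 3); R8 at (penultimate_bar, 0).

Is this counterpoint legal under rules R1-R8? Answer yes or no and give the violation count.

bar 0: v0=A3 v1=A4 (P8)
bar 1: v0=B3 v1=C4 (m2)
bar 2: v0=C4 v1=D4 (M2)
bar 3: v0=D4 v1=E4 (M2)
bar 4: v0=G3 v1=F4 (m7)
bar 5: v0=A3 v1=A4 (P8)
  R4 @ bar1.0: B3/C4 m2 untreated
  R4 @ bar2.0: C4/D4 M2 untreated
  R4 @ bar3.0: D4/E4 M2 untreated
  R8 @ bar4.0: penult m7 not 3rd/6th
  R2 @ bar5.0: G3/E4 M6 -> A3/A4 P8 similar

No (5 violations)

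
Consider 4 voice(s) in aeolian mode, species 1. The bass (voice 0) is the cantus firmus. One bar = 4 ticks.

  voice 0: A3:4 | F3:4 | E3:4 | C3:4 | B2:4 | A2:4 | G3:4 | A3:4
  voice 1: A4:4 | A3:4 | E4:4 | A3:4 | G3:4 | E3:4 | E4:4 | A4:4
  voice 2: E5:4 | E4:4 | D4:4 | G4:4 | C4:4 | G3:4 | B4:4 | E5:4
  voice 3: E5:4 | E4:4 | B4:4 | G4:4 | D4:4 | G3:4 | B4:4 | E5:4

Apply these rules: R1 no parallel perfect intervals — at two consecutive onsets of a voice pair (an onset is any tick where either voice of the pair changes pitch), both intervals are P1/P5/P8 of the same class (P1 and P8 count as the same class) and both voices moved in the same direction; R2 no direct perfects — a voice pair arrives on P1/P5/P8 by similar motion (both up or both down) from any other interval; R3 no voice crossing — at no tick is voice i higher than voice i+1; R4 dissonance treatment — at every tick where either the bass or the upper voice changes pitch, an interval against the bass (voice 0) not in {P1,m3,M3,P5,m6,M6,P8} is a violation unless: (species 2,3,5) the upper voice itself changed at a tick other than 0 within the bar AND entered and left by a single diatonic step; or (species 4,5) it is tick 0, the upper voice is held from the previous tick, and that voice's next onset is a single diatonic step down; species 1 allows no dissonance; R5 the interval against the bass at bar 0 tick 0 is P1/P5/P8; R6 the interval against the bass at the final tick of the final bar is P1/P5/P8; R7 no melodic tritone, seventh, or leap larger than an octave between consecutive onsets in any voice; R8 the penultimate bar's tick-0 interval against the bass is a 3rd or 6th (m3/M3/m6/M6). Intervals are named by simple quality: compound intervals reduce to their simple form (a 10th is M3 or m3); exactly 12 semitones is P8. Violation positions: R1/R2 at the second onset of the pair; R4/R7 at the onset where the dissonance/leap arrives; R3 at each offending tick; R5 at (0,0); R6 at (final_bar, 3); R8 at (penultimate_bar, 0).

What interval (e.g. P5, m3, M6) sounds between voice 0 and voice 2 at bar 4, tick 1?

voice 0=B2 voice 2=C4 -> m2

m2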